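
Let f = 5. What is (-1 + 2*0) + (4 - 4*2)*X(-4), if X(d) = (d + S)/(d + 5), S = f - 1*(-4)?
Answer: -21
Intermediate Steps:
S = 9 (S = 5 - 1*(-4) = 5 + 4 = 9)
X(d) = (9 + d)/(5 + d) (X(d) = (d + 9)/(d + 5) = (9 + d)/(5 + d))
(-1 + 2*0) + (4 - 4*2)*X(-4) = (-1 + 2*0) + (4 - 4*2)*((9 - 4)/(5 - 4)) = (-1 + 0) + (4 - 8)*(5/1) = -1 - 4*5 = -1 - 20 = -21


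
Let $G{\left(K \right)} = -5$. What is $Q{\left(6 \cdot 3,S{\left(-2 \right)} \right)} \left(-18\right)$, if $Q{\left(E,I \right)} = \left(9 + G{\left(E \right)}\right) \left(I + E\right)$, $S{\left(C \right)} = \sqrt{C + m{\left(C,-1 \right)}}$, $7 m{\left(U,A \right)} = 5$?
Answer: $-1296 - \frac{216 i \sqrt{7}}{7} \approx -1296.0 - 81.64 i$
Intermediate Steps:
$m{\left(U,A \right)} = \frac{5}{7}$ ($m{\left(U,A \right)} = \frac{1}{7} \cdot 5 = \frac{5}{7}$)
$S{\left(C \right)} = \sqrt{\frac{5}{7} + C}$ ($S{\left(C \right)} = \sqrt{C + \frac{5}{7}} = \sqrt{\frac{5}{7} + C}$)
$Q{\left(E,I \right)} = 4 E + 4 I$ ($Q{\left(E,I \right)} = \left(9 - 5\right) \left(I + E\right) = 4 \left(E + I\right) = 4 E + 4 I$)
$Q{\left(6 \cdot 3,S{\left(-2 \right)} \right)} \left(-18\right) = \left(4 \cdot 6 \cdot 3 + 4 \frac{\sqrt{35 + 49 \left(-2\right)}}{7}\right) \left(-18\right) = \left(4 \cdot 18 + 4 \frac{\sqrt{35 - 98}}{7}\right) \left(-18\right) = \left(72 + 4 \frac{\sqrt{-63}}{7}\right) \left(-18\right) = \left(72 + 4 \frac{3 i \sqrt{7}}{7}\right) \left(-18\right) = \left(72 + \frac{12 i \sqrt{7}}{7}\right) \left(-18\right) = -1296 - \frac{216 i \sqrt{7}}{7}$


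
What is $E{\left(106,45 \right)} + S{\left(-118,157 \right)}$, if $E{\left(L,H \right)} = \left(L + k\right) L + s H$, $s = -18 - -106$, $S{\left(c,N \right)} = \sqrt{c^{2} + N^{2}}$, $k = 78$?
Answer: $23464 + \sqrt{38573} \approx 23660.0$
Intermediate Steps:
$S{\left(c,N \right)} = \sqrt{N^{2} + c^{2}}$
$s = 88$ ($s = -18 + 106 = 88$)
$E{\left(L,H \right)} = 88 H + L \left(78 + L\right)$ ($E{\left(L,H \right)} = \left(L + 78\right) L + 88 H = \left(78 + L\right) L + 88 H = L \left(78 + L\right) + 88 H = 88 H + L \left(78 + L\right)$)
$E{\left(106,45 \right)} + S{\left(-118,157 \right)} = \left(106^{2} + 78 \cdot 106 + 88 \cdot 45\right) + \sqrt{157^{2} + \left(-118\right)^{2}} = \left(11236 + 8268 + 3960\right) + \sqrt{24649 + 13924} = 23464 + \sqrt{38573}$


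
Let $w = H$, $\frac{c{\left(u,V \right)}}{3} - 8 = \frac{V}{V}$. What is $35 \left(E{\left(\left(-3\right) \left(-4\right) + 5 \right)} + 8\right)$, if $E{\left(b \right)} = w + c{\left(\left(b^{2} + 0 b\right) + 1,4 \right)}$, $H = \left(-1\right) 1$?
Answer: $1190$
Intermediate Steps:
$c{\left(u,V \right)} = 27$ ($c{\left(u,V \right)} = 24 + 3 \frac{V}{V} = 24 + 3 \cdot 1 = 24 + 3 = 27$)
$H = -1$
$w = -1$
$E{\left(b \right)} = 26$ ($E{\left(b \right)} = -1 + 27 = 26$)
$35 \left(E{\left(\left(-3\right) \left(-4\right) + 5 \right)} + 8\right) = 35 \left(26 + 8\right) = 35 \cdot 34 = 1190$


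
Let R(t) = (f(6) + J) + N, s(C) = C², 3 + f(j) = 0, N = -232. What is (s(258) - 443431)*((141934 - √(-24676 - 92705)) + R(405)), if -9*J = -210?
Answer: -160231411789/3 + 376867*I*√117381 ≈ -5.341e+10 + 1.2912e+8*I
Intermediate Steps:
J = 70/3 (J = -⅑*(-210) = 70/3 ≈ 23.333)
f(j) = -3 (f(j) = -3 + 0 = -3)
R(t) = -635/3 (R(t) = (-3 + 70/3) - 232 = 61/3 - 232 = -635/3)
(s(258) - 443431)*((141934 - √(-24676 - 92705)) + R(405)) = (258² - 443431)*((141934 - √(-24676 - 92705)) - 635/3) = (66564 - 443431)*((141934 - √(-117381)) - 635/3) = -376867*((141934 - I*√117381) - 635/3) = -376867*(425167/3 - I*√117381) = -160231411789/3 + 376867*I*√117381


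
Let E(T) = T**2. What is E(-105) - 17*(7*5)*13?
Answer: 3290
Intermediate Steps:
E(-105) - 17*(7*5)*13 = (-105)**2 - 17*(7*5)*13 = 11025 - 17*35*13 = 11025 - 595*13 = 11025 - 1*7735 = 11025 - 7735 = 3290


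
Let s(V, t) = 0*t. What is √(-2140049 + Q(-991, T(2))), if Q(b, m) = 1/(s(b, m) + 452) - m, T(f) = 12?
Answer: 3*I*√12145083947/226 ≈ 1462.9*I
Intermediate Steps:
s(V, t) = 0
Q(b, m) = 1/452 - m (Q(b, m) = 1/(0 + 452) - m = 1/452 - m)
√(-2140049 + Q(-991, T(2))) = √(-2140049 + (1/452 - 1*12)) = √(-2140049 + (1/452 - 12)) = √(-2140049 - 5423/452) = √(-967307571/452) = 3*I*√12145083947/226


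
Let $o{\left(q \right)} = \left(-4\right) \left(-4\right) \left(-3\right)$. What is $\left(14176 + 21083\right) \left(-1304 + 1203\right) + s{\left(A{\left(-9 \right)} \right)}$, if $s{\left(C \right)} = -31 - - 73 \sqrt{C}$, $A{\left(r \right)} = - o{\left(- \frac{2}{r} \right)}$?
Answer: $-3561190 + 292 \sqrt{3} \approx -3.5607 \cdot 10^{6}$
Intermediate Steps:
$o{\left(q \right)} = -48$ ($o{\left(q \right)} = 16 \left(-3\right) = -48$)
$A{\left(r \right)} = 48$ ($A{\left(r \right)} = \left(-1\right) \left(-48\right) = 48$)
$s{\left(C \right)} = -31 + 73 \sqrt{C}$
$\left(14176 + 21083\right) \left(-1304 + 1203\right) + s{\left(A{\left(-9 \right)} \right)} = \left(14176 + 21083\right) \left(-1304 + 1203\right) - \left(31 - 73 \sqrt{48}\right) = 35259 \left(-101\right) - \left(31 - 73 \cdot 4 \sqrt{3}\right) = -3561159 - \left(31 - 292 \sqrt{3}\right) = -3561190 + 292 \sqrt{3}$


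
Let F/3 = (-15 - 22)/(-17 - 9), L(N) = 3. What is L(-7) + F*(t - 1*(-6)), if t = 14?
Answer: 1149/13 ≈ 88.385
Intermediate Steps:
F = 111/26 (F = 3*((-15 - 22)/(-17 - 9)) = 3*(-37/(-26)) = 3*(-37*(-1/26)) = 3*(37/26) = 111/26 ≈ 4.2692)
L(-7) + F*(t - 1*(-6)) = 3 + 111*(14 - 1*(-6))/26 = 3 + 111*(14 + 6)/26 = 3 + (111/26)*20 = 3 + 1110/13 = 1149/13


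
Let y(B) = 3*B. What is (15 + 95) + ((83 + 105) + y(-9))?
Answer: 271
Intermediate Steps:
(15 + 95) + ((83 + 105) + y(-9)) = (15 + 95) + ((83 + 105) + 3*(-9)) = 110 + (188 - 27) = 110 + 161 = 271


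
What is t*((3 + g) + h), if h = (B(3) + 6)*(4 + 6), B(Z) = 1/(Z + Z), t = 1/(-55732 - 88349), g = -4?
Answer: -26/61749 ≈ -0.00042106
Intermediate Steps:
t = -1/144081 (t = 1/(-144081) = -1/144081 ≈ -6.9405e-6)
B(Z) = 1/(2*Z)
h = 185/3 (h = ((½)/3 + 6)*(4 + 6) = ((½)*(⅓) + 6)*10 = (⅙ + 6)*10 = (37/6)*10 = 185/3 ≈ 61.667)
t*((3 + g) + h) = -((3 - 4) + 185/3)/144081 = -(-1 + 185/3)/144081 = -1/144081*182/3 = -26/61749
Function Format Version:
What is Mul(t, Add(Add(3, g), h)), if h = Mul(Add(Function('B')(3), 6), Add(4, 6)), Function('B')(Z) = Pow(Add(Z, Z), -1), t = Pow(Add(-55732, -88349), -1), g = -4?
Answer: Rational(-26, 61749) ≈ -0.00042106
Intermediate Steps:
t = Rational(-1, 144081) (t = Pow(-144081, -1) = Rational(-1, 144081) ≈ -6.9405e-6)
Function('B')(Z) = Mul(Rational(1, 2), Pow(Z, -1)) (Function('B')(Z) = Pow(Mul(2, Z), -1) = Mul(Rational(1, 2), Pow(Z, -1)))
h = Rational(185, 3) (h = Mul(Add(Mul(Rational(1, 2), Pow(3, -1)), 6), Add(4, 6)) = Mul(Add(Mul(Rational(1, 2), Rational(1, 3)), 6), 10) = Mul(Add(Rational(1, 6), 6), 10) = Mul(Rational(37, 6), 10) = Rational(185, 3) ≈ 61.667)
Mul(t, Add(Add(3, g), h)) = Mul(Rational(-1, 144081), Add(Add(3, -4), Rational(185, 3))) = Mul(Rational(-1, 144081), Add(-1, Rational(185, 3))) = Mul(Rational(-1, 144081), Rational(182, 3)) = Rational(-26, 61749)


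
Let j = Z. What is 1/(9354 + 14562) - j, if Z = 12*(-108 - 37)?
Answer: 41613841/23916 ≈ 1740.0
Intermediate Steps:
Z = -1740 (Z = 12*(-145) = -1740)
j = -1740
1/(9354 + 14562) - j = 1/(9354 + 14562) - 1*(-1740) = 1/23916 + 1740 = 41613841/23916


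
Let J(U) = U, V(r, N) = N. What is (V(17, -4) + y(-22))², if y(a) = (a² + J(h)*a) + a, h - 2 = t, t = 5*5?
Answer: 18496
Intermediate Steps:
t = 25
h = 27 (h = 2 + 25 = 27)
y(a) = a² + 28*a (y(a) = (a² + 27*a) + a = a² + 28*a)
(V(17, -4) + y(-22))² = (-4 - 22*(28 - 22))² = (-4 - 22*6)² = (-4 - 132)² = (-136)² = 18496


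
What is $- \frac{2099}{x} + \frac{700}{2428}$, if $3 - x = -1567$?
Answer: $- \frac{999343}{952990} \approx -1.0486$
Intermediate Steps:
$x = 1570$ ($x = 3 - -1567 = 3 + 1567 = 1570$)
$- \frac{2099}{x} + \frac{700}{2428} = - \frac{2099}{1570} + \frac{700}{2428} = \left(-2099\right) \frac{1}{1570} + 700 \cdot \frac{1}{2428} = - \frac{2099}{1570} + \frac{175}{607} = - \frac{999343}{952990}$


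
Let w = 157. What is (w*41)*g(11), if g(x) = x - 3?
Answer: 51496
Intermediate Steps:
g(x) = -3 + x
(w*41)*g(11) = (157*41)*(-3 + 11) = 6437*8 = 51496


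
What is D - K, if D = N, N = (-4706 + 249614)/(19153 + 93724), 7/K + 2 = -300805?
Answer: 73670830895/33954191739 ≈ 2.1697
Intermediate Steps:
K = -7/300807 (K = 7/(-2 - 300805) = 7/(-300807) = 7*(-1/300807) = -7/300807 ≈ -2.3271e-5)
N = 244908/112877 ≈ 2.1697
D = 244908/112877 ≈ 2.1697
D - K = 244908/112877 - 1*(-7/300807) = 244908/112877 + 7/300807 = 73670830895/33954191739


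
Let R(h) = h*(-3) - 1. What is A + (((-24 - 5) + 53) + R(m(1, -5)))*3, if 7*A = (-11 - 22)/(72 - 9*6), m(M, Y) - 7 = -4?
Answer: 1753/42 ≈ 41.738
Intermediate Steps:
m(M, Y) = 3 (m(M, Y) = 7 - 4 = 3)
A = -11/42 (A = ((-11 - 22)/(72 - 9*6))/7 = (-33/(72 - 54))/7 = (-33/18)/7 = (-33*1/18)/7 = (1/7)*(-11/6) = -11/42 ≈ -0.26190)
R(h) = -1 - 3*h (R(h) = -3*h - 1 = -1 - 3*h)
A + (((-24 - 5) + 53) + R(m(1, -5)))*3 = -11/42 + (((-24 - 5) + 53) + (-1 - 3*3))*3 = -11/42 + ((-29 + 53) + (-1 - 9))*3 = -11/42 + (24 - 10)*3 = -11/42 + 14*3 = -11/42 + 42 = 1753/42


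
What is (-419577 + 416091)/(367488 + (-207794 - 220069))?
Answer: 166/2875 ≈ 0.057739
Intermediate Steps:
(-419577 + 416091)/(367488 + (-207794 - 220069)) = -3486/(367488 - 427863) = -3486/(-60375) = -3486*(-1/60375) = 166/2875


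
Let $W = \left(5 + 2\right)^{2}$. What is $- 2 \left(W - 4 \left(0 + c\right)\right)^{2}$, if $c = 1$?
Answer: $-4050$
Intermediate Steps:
$W = 49$ ($W = 7^{2} = 49$)
$- 2 \left(W - 4 \left(0 + c\right)\right)^{2} = - 2 \left(49 - 4 \left(0 + 1\right)\right)^{2} = - 2 \left(49 - 4\right)^{2} = - 2 \cdot 45^{2} = \left(-2\right) 2025 = -4050$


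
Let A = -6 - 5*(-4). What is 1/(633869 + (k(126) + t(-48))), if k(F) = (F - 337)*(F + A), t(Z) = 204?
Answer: 1/604533 ≈ 1.6542e-6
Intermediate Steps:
A = 14 (A = -6 + 20 = 14)
k(F) = (-337 + F)*(14 + F) (k(F) = (F - 337)*(F + 14) = (-337 + F)*(14 + F))
1/(633869 + (k(126) + t(-48))) = 1/(633869 + ((-4718 + 126**2 - 323*126) + 204)) = 1/(633869 + ((-4718 + 15876 - 40698) + 204)) = 1/(633869 + (-29540 + 204)) = 1/(633869 - 29336) = 1/604533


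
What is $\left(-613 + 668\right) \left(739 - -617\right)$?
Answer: $74580$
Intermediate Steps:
$\left(-613 + 668\right) \left(739 - -617\right) = 55 \left(739 + 617\right) = 55 \cdot 1356 = 74580$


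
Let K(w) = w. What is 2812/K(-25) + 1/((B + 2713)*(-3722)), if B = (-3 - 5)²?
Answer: -29064815153/258399850 ≈ -112.48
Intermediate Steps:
B = 64 (B = (-8)² = 64)
2812/K(-25) + 1/((B + 2713)*(-3722)) = 2812/(-25) + 1/((64 + 2713)*(-3722)) = 2812*(-1/25) - 1/3722/2777 = -2812/25 + (1/2777)*(-1/3722) = -2812/25 - 1/10335994 = -29064815153/258399850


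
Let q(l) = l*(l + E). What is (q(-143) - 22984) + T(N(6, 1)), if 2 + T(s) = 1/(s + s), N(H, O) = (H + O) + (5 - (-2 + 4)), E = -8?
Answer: -27859/20 ≈ -1392.9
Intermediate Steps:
q(l) = l*(-8 + l) (q(l) = l*(l - 8) = l*(-8 + l))
N(H, O) = 3 + H + O (N(H, O) = (H + O) + (5 - 1*2) = (H + O) + (5 - 2) = (H + O) + 3 = 3 + H + O)
T(s) = -2 + 1/(2*s) (T(s) = -2 + 1/(s + s) = -2 + 1/(2*s))
(q(-143) - 22984) + T(N(6, 1)) = (-143*(-8 - 143) - 22984) + (-2 + 1/(2*(3 + 6 + 1))) = (-143*(-151) - 22984) + (-2 + (1/2)/10) = (21593 - 22984) + (-2 + (1/2)*(1/10)) = -1391 + (-2 + 1/20) = -1391 - 39/20 = -27859/20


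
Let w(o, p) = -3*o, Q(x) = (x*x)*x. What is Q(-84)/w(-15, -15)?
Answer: -65856/5 ≈ -13171.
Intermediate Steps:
Q(x) = x³ (Q(x) = x²*x = x³)
Q(-84)/w(-15, -15) = (-84)³/((-3*(-15))) = -592704/45 = -592704*1/45 = -65856/5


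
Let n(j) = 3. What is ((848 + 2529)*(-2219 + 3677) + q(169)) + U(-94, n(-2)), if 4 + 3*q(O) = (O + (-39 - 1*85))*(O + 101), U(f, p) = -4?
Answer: 14783132/3 ≈ 4.9277e+6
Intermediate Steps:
q(O) = -4/3 + (-124 + O)*(101 + O)/3 (q(O) = -4/3 + ((O + (-39 - 1*85))*(O + 101))/3 = -4/3 + ((O + (-39 - 85))*(101 + O))/3 = -4/3 + ((O - 124)*(101 + O))/3 = -4/3 + ((-124 + O)*(101 + O))/3 = -4/3 + (-124 + O)*(101 + O)/3)
((848 + 2529)*(-2219 + 3677) + q(169)) + U(-94, n(-2)) = ((848 + 2529)*(-2219 + 3677) + (-4176 - 23/3*169 + (⅓)*169²)) - 4 = (3377*1458 + (-4176 - 3887/3 + (⅓)*28561)) - 4 = (4923666 + (-4176 - 3887/3 + 28561/3)) - 4 = (4923666 + 12146/3) - 4 = 14783144/3 - 4 = 14783132/3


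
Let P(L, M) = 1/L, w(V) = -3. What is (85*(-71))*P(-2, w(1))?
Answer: 6035/2 ≈ 3017.5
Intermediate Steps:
(85*(-71))*P(-2, w(1)) = (85*(-71))/(-2) = -6035*(-1/2) = 6035/2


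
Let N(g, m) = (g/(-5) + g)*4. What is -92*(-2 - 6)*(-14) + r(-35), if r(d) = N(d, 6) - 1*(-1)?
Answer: -10415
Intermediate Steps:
N(g, m) = 16*g/5 (N(g, m) = (g*(-1/5) + g)*4 = (-g/5 + g)*4 = (4*g/5)*4 = 16*g/5)
r(d) = 1 + 16*d/5 (r(d) = 16*d/5 - 1*(-1) = 16*d/5 + 1 = 1 + 16*d/5)
-92*(-2 - 6)*(-14) + r(-35) = -92*(-2 - 6)*(-14) + (1 + (16/5)*(-35)) = -(-736)*(-14) + (1 - 112) = -92*112 - 111 = -10304 - 111 = -10415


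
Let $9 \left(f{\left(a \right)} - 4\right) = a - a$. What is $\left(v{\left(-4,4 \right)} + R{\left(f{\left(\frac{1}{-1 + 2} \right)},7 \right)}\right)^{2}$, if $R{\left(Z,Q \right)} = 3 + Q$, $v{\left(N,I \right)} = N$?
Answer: $36$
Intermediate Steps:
$f{\left(a \right)} = 4$ ($f{\left(a \right)} = 4 + \frac{a - a}{9} = 4 + \frac{1}{9} \cdot 0 = 4 + 0 = 4$)
$\left(v{\left(-4,4 \right)} + R{\left(f{\left(\frac{1}{-1 + 2} \right)},7 \right)}\right)^{2} = \left(-4 + \left(3 + 7\right)\right)^{2} = \left(-4 + 10\right)^{2} = 6^{2} = 36$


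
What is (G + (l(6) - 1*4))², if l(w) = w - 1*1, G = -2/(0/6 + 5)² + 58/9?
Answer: 2745649/50625 ≈ 54.235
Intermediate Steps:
G = 1432/225 (G = -2/(0*(⅙) + 5)² + 58*(⅑) = -2/(0 + 5)² + 58/9 = -2/(5²) + 58/9 = -2/25 + 58/9 = 1432/225 ≈ 6.3644)
l(w) = -1 + w (l(w) = w - 1 = -1 + w)
(G + (l(6) - 1*4))² = (1432/225 + ((-1 + 6) - 1*4))² = (1432/225 + (5 - 4))² = (1432/225 + 1)² = (1657/225)² = 2745649/50625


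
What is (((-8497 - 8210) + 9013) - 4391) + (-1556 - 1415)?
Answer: -15056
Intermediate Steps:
(((-8497 - 8210) + 9013) - 4391) + (-1556 - 1415) = ((-16707 + 9013) - 4391) - 2971 = (-7694 - 4391) - 2971 = -12085 - 2971 = -15056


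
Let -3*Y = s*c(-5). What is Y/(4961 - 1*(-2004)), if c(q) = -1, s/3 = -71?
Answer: -71/6965 ≈ -0.010194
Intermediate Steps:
s = -213 (s = 3*(-71) = -213)
Y = -71 (Y = -(-71)*(-1) = -1/3*213 = -71)
Y/(4961 - 1*(-2004)) = -71/(4961 - 1*(-2004)) = -71/(4961 + 2004) = -71/6965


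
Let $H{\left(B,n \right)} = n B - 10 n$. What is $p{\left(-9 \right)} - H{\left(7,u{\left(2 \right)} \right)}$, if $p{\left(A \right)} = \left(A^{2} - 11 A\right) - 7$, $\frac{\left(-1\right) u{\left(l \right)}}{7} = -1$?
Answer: $194$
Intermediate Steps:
$u{\left(l \right)} = 7$ ($u{\left(l \right)} = \left(-7\right) \left(-1\right) = 7$)
$H{\left(B,n \right)} = - 10 n + B n$ ($H{\left(B,n \right)} = B n - 10 n = - 10 n + B n$)
$p{\left(A \right)} = -7 + A^{2} - 11 A$
$p{\left(-9 \right)} - H{\left(7,u{\left(2 \right)} \right)} = \left(-7 + \left(-9\right)^{2} - -99\right) - 7 \left(-10 + 7\right) = \left(-7 + 81 + 99\right) - 7 \left(-3\right) = 173 - -21 = 173 + 21 = 194$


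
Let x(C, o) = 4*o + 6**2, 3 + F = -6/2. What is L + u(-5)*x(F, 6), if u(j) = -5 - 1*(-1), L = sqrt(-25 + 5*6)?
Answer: -240 + sqrt(5) ≈ -237.76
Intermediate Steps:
L = sqrt(5) (L = sqrt(-25 + 30) = sqrt(5) ≈ 2.2361)
F = -6 (F = -3 - 6/2 = -3 - 6*1/2 = -3 - 3 = -6)
x(C, o) = 36 + 4*o (x(C, o) = 4*o + 36 = 36 + 4*o)
u(j) = -4 (u(j) = -5 + 1 = -4)
L + u(-5)*x(F, 6) = sqrt(5) - 4*(36 + 4*6) = sqrt(5) - 4*(36 + 24) = sqrt(5) - 4*60 = sqrt(5) - 240 = -240 + sqrt(5)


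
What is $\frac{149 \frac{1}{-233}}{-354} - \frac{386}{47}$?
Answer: $- \frac{31831049}{3876654} \approx -8.211$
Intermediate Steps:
$\frac{149 \frac{1}{-233}}{-354} - \frac{386}{47} = 149 \left(- \frac{1}{233}\right) \left(- \frac{1}{354}\right) - \frac{386}{47} = \left(- \frac{149}{233}\right) \left(- \frac{1}{354}\right) - \frac{386}{47} = \frac{149}{82482} - \frac{386}{47} = - \frac{31831049}{3876654}$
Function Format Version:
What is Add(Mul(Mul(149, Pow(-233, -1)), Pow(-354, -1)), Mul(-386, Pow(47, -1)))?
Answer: Rational(-31831049, 3876654) ≈ -8.2110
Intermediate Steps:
Add(Mul(Mul(149, Pow(-233, -1)), Pow(-354, -1)), Mul(-386, Pow(47, -1))) = Add(Mul(Mul(149, Rational(-1, 233)), Rational(-1, 354)), Mul(-386, Rational(1, 47))) = Add(Mul(Rational(-149, 233), Rational(-1, 354)), Rational(-386, 47)) = Add(Rational(149, 82482), Rational(-386, 47)) = Rational(-31831049, 3876654)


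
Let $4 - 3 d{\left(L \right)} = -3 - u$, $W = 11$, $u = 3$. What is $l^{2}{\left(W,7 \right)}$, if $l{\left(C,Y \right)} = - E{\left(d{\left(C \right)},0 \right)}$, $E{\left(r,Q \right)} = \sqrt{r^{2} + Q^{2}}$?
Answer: $\frac{100}{9} \approx 11.111$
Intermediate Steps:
$d{\left(L \right)} = \frac{10}{3}$ ($d{\left(L \right)} = \frac{4}{3} - \frac{-3 - 3}{3} = \frac{4}{3} - -2 = \frac{4}{3} + 2 = \frac{10}{3}$)
$E{\left(r,Q \right)} = \sqrt{Q^{2} + r^{2}}$
$l{\left(C,Y \right)} = - \frac{10}{3}$ ($l{\left(C,Y \right)} = - \sqrt{0^{2} + \left(\frac{10}{3}\right)^{2}} = - \sqrt{0 + \frac{100}{9}} = - \sqrt{\frac{100}{9}} = \left(-1\right) \frac{10}{3} = - \frac{10}{3}$)
$l^{2}{\left(W,7 \right)} = \left(- \frac{10}{3}\right)^{2} = \frac{100}{9}$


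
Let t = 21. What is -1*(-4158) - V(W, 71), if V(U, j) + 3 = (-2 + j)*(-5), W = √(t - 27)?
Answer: 4506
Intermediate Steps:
W = I*√6 (W = √(21 - 27) = √(-6) = I*√6 ≈ 2.4495*I)
V(U, j) = 7 - 5*j (V(U, j) = -3 + (-2 + j)*(-5) = -3 + (10 - 5*j) = 7 - 5*j)
-1*(-4158) - V(W, 71) = -1*(-4158) - (7 - 5*71) = 4158 - (7 - 355) = 4158 - 1*(-348) = 4158 + 348 = 4506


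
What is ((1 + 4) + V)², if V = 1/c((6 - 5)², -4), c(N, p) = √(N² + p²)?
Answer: (85 + √17)²/289 ≈ 27.484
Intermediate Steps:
V = √17/17 (V = 1/(√(((6 - 5)²)² + (-4)²)) = 1/(√((1²)² + 16)) = 1/(√(1² + 16)) = 1/(√(1 + 16)) = 1/(√17) = √17/17 ≈ 0.24254)
((1 + 4) + V)² = ((1 + 4) + √17/17)² = (5 + √17/17)²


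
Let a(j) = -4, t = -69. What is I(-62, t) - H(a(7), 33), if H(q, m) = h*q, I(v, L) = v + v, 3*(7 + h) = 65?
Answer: -196/3 ≈ -65.333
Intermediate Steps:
h = 44/3 (h = -7 + (1/3)*65 = -7 + 65/3 = 44/3 ≈ 14.667)
I(v, L) = 2*v
H(q, m) = 44*q/3
I(-62, t) - H(a(7), 33) = 2*(-62) - 44*(-4)/3 = -124 - 1*(-176/3) = -124 + 176/3 = -196/3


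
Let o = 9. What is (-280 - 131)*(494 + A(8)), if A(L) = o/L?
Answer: -1627971/8 ≈ -2.0350e+5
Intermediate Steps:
A(L) = 9/L
(-280 - 131)*(494 + A(8)) = (-280 - 131)*(494 + 9/8) = -411*(494 + 9*(⅛)) = -411*(494 + 9/8) = -411*3961/8 = -1627971/8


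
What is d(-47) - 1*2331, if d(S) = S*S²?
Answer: -106154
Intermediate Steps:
d(S) = S³
d(-47) - 1*2331 = (-47)³ - 1*2331 = -103823 - 2331 = -106154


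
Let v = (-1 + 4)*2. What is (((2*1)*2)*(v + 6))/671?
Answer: 48/671 ≈ 0.071535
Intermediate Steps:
v = 6 (v = 3*2 = 6)
(((2*1)*2)*(v + 6))/671 = (((2*1)*2)*(6 + 6))/671 = ((2*2)*12)*(1/671) = (4*12)*(1/671) = 48*(1/671) = 48/671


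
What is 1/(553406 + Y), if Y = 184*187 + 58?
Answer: 1/587872 ≈ 1.7010e-6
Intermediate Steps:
Y = 34466 (Y = 34408 + 58 = 34466)
1/(553406 + Y) = 1/(553406 + 34466) = 1/587872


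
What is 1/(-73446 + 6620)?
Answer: -1/66826 ≈ -1.4964e-5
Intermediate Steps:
1/(-73446 + 6620) = 1/(-66826) = -1/66826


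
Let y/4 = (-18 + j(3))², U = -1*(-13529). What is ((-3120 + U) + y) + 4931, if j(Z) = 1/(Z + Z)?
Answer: 149509/9 ≈ 16612.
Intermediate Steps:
j(Z) = 1/(2*Z)
U = 13529
y = 11449/9 (y = 4*(-18 + (½)/3)² = 4*(-18 + (½)*(⅓))² = 4*(-18 + ⅙)² = 4*(-107/6)² = 4*(11449/36) = 11449/9 ≈ 1272.1)
((-3120 + U) + y) + 4931 = ((-3120 + 13529) + 11449/9) + 4931 = (10409 + 11449/9) + 4931 = 105130/9 + 4931 = 149509/9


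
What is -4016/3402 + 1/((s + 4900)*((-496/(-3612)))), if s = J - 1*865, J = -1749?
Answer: -63073301/53574696 ≈ -1.1773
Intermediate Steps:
s = -2614 (s = -1749 - 1*865 = -1749 - 865 = -2614)
-4016/3402 + 1/((s + 4900)*((-496/(-3612)))) = -4016/3402 + 1/((-2614 + 4900)*((-496/(-3612)))) = -4016*1/3402 + 1/(2286*((-496*(-1/3612)))) = -2008/1701 + 1/(2286*(124/903)) = -2008/1701 + (1/2286)*(903/124) = -2008/1701 + 301/94488 = -63073301/53574696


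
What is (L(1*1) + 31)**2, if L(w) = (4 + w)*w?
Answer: 1296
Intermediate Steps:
L(w) = w*(4 + w)
(L(1*1) + 31)**2 = ((1*1)*(4 + 1*1) + 31)**2 = (1*(4 + 1) + 31)**2 = (1*5 + 31)**2 = (5 + 31)**2 = 36**2 = 1296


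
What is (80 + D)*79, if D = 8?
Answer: 6952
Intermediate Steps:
(80 + D)*79 = (80 + 8)*79 = 88*79 = 6952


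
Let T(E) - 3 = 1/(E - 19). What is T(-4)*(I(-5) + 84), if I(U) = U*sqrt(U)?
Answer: 5712/23 - 340*I*sqrt(5)/23 ≈ 248.35 - 33.055*I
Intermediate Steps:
I(U) = U**(3/2)
T(E) = 3 + 1/(-19 + E) (T(E) = 3 + 1/(E - 19) = 3 + 1/(-19 + E))
T(-4)*(I(-5) + 84) = ((-56 + 3*(-4))/(-19 - 4))*((-5)**(3/2) + 84) = ((-56 - 12)/(-23))*(-5*I*sqrt(5) + 84) = (-1/23*(-68))*(84 - 5*I*sqrt(5)) = 68*(84 - 5*I*sqrt(5))/23 = 5712/23 - 340*I*sqrt(5)/23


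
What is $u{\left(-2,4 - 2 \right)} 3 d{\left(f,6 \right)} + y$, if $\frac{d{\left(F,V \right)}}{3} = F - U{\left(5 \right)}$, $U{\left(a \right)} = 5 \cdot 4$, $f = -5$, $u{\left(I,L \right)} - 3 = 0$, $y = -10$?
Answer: $-685$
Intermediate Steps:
$u{\left(I,L \right)} = 3$ ($u{\left(I,L \right)} = 3 + 0 = 3$)
$U{\left(a \right)} = 20$
$d{\left(F,V \right)} = -60 + 3 F$ ($d{\left(F,V \right)} = 3 \left(F - 20\right) = 3 \left(-20 + F\right) = -60 + 3 F$)
$u{\left(-2,4 - 2 \right)} 3 d{\left(f,6 \right)} + y = 3 \cdot 3 \left(-60 + 3 \left(-5\right)\right) - 10 = 9 \left(-60 - 15\right) - 10 = 9 \left(-75\right) - 10 = -675 - 10 = -685$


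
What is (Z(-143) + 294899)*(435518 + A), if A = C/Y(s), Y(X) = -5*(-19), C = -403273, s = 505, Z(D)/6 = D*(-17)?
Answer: 2535978087489/19 ≈ 1.3347e+11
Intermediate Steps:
Z(D) = -102*D (Z(D) = 6*(D*(-17)) = 6*(-17*D) = -102*D)
Y(X) = 95
A = -403273/95 ≈ -4245.0
(Z(-143) + 294899)*(435518 + A) = (-102*(-143) + 294899)*(435518 - 403273/95) = (14586 + 294899)*(40970937/95) = 309485*(40970937/95) = 2535978087489/19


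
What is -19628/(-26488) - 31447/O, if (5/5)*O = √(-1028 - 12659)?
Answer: 701/946 + 31447*I*√13687/13687 ≈ 0.74101 + 268.8*I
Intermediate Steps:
O = I*√13687 (O = √(-1028 - 12659) = √(-13687) = I*√13687 ≈ 116.99*I)
-19628/(-26488) - 31447/O = -19628/(-26488) - 31447*(-I*√13687/13687) = -19628*(-1/26488) - (-31447)*I*√13687/13687 = 701/946 + 31447*I*√13687/13687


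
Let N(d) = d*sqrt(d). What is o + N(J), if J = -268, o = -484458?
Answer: -484458 - 536*I*sqrt(67) ≈ -4.8446e+5 - 4387.4*I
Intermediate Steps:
N(d) = d**(3/2)
o + N(J) = -484458 + (-268)**(3/2) = -484458 - 536*I*sqrt(67)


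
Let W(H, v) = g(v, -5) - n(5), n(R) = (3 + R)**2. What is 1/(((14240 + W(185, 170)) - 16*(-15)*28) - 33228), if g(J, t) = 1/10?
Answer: -10/123319 ≈ -8.1090e-5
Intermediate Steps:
g(J, t) = 1/10
W(H, v) = -639/10 (W(H, v) = 1/10 - (3 + 5)**2 = 1/10 - 1*8**2 = 1/10 - 1*64 = 1/10 - 64 = -639/10)
1/(((14240 + W(185, 170)) - 16*(-15)*28) - 33228) = 1/(((14240 - 639/10) - 16*(-15)*28) - 33228) = 1/((141761/10 + 240*28) - 33228) = 1/((141761/10 + 6720) - 33228) = 1/(208961/10 - 33228) = 1/(-123319/10) = -10/123319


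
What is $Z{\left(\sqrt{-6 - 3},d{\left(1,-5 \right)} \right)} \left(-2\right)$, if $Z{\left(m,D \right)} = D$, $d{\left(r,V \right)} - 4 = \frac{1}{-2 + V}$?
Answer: $- \frac{54}{7} \approx -7.7143$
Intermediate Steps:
$d{\left(r,V \right)} = 4 + \frac{1}{-2 + V}$
$Z{\left(\sqrt{-6 - 3},d{\left(1,-5 \right)} \right)} \left(-2\right) = \frac{-7 + 4 \left(-5\right)}{-2 - 5} \left(-2\right) = \frac{-7 - 20}{-7} \left(-2\right) = \left(- \frac{1}{7}\right) \left(-27\right) \left(-2\right) = \frac{27}{7} \left(-2\right) = - \frac{54}{7}$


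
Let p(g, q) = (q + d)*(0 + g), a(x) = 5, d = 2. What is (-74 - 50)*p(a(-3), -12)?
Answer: 6200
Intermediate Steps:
p(g, q) = g*(2 + q) (p(g, q) = (q + 2)*(0 + g) = (2 + q)*g = g*(2 + q))
(-74 - 50)*p(a(-3), -12) = (-74 - 50)*(5*(2 - 12)) = -620*(-10) = -124*(-50) = 6200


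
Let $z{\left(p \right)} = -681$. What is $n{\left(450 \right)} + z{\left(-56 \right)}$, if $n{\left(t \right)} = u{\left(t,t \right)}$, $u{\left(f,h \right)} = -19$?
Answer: $-700$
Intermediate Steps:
$n{\left(t \right)} = -19$
$n{\left(450 \right)} + z{\left(-56 \right)} = -19 - 681 = -700$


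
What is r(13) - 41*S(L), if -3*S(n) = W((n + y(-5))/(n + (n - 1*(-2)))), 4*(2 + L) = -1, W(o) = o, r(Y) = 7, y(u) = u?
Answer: 1399/30 ≈ 46.633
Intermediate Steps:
L = -9/4 (L = -2 + (¼)*(-1) = -2 - ¼ = -9/4 ≈ -2.2500)
S(n) = -(-5 + n)/(3*(2 + 2*n)) (S(n) = -(n - 5)/(3*(n + (n - 1*(-2)))) = -(-5 + n)/(3*(n + (n + 2))) = -(-5 + n)/(3*(n + (2 + n))) = -(-5 + n)/(3*(2 + 2*n)))
r(13) - 41*S(L) = 7 - 41*(5 - 1*(-9/4))/(6*(1 - 9/4)) = 7 - 41*(5 + 9/4)/(6*(-5/4)) = 7 - 41*(-4)*29/(6*5*4) = 7 - 41*(-29/30) = 7 + 1189/30 = 1399/30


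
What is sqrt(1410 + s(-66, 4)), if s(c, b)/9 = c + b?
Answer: 2*sqrt(213) ≈ 29.189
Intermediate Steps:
s(c, b) = 9*b + 9*c (s(c, b) = 9*(c + b) = 9*(b + c) = 9*b + 9*c)
sqrt(1410 + s(-66, 4)) = sqrt(1410 + (9*4 + 9*(-66))) = sqrt(1410 + (36 - 594)) = sqrt(1410 - 558) = sqrt(852) = 2*sqrt(213)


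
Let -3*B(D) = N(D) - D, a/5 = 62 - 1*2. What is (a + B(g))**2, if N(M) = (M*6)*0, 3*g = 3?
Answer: 811801/9 ≈ 90200.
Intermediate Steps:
g = 1 (g = (1/3)*3 = 1)
a = 300 (a = 5*(62 - 1*2) = 5*(62 - 2) = 5*60 = 300)
N(M) = 0 (N(M) = (6*M)*0 = 0)
B(D) = D/3 (B(D) = -(0 - D)/3 = -(-1)*D/3 = D/3)
(a + B(g))**2 = (300 + (1/3)*1)**2 = (300 + 1/3)**2 = (901/3)**2 = 811801/9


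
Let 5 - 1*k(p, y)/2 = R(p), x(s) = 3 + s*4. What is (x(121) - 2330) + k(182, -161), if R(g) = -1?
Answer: -1831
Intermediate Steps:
x(s) = 3 + 4*s
k(p, y) = 12 (k(p, y) = 10 - 2*(-1) = 10 + 2 = 12)
(x(121) - 2330) + k(182, -161) = ((3 + 4*121) - 2330) + 12 = ((3 + 484) - 2330) + 12 = (487 - 2330) + 12 = -1843 + 12 = -1831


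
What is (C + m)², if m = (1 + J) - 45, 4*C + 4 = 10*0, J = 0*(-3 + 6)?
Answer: 2025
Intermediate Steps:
J = 0 (J = 0*3 = 0)
C = -1 (C = -1 + (10*0)/4 = -1 + (¼)*0 = -1 + 0 = -1)
m = -44 (m = (1 + 0) - 45 = 1 - 45 = -44)
(C + m)² = (-1 - 44)² = (-45)² = 2025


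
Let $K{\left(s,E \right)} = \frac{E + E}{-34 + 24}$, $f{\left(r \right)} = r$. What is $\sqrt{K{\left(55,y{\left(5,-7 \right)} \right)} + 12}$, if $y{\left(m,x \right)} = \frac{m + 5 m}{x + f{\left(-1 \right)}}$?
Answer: $\frac{\sqrt{51}}{2} \approx 3.5707$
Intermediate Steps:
$y{\left(m,x \right)} = \frac{6 m}{-1 + x}$ ($y{\left(m,x \right)} = \frac{m + 5 m}{x - 1} = \frac{6 m}{-1 + x}$)
$K{\left(s,E \right)} = - \frac{E}{5}$ ($K{\left(s,E \right)} = \frac{2 E}{-10} = 2 E \left(- \frac{1}{10}\right) = - \frac{E}{5}$)
$\sqrt{K{\left(55,y{\left(5,-7 \right)} \right)} + 12} = \sqrt{- \frac{6 \cdot 5 \frac{1}{-1 - 7}}{5} + 12} = \sqrt{- \frac{6 \cdot 5 \frac{1}{-8}}{5} + 12} = \sqrt{- \frac{6 \cdot 5 \left(- \frac{1}{8}\right)}{5} + 12} = \sqrt{\left(- \frac{1}{5}\right) \left(- \frac{15}{4}\right) + 12} = \sqrt{\frac{3}{4} + 12} = \sqrt{\frac{51}{4}} = \frac{\sqrt{51}}{2}$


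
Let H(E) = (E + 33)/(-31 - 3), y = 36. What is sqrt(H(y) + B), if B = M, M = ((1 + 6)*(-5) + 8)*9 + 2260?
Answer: sqrt(2329306)/34 ≈ 44.888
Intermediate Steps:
H(E) = -33/34 - E/34 (H(E) = (33 + E)/(-34) = (33 + E)*(-1/34) = -33/34 - E/34)
M = 2017 (M = (7*(-5) + 8)*9 + 2260 = (-35 + 8)*9 + 2260 = -27*9 + 2260 = -243 + 2260 = 2017)
B = 2017
sqrt(H(y) + B) = sqrt((-33/34 - 1/34*36) + 2017) = sqrt((-33/34 - 18/17) + 2017) = sqrt(-69/34 + 2017) = sqrt(68509/34) = sqrt(2329306)/34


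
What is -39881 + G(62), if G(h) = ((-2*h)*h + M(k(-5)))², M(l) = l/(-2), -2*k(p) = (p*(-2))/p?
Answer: 236292605/4 ≈ 5.9073e+7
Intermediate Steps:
k(p) = 1 (k(p) = -p*(-2)/(2*p) = -(-2*p)/(2*p) = -½*(-2) = 1)
M(l) = -l/2 (M(l) = l*(-½) = -l/2)
G(h) = (-½ - 2*h²)² (G(h) = ((-2*h)*h - ½*1)² = (-2*h² - ½)² = (-½ - 2*h²)²)
-39881 + G(62) = -39881 + (1 + 4*62²)²/4 = -39881 + (1 + 4*3844)²/4 = -39881 + (1 + 15376)²/4 = -39881 + (¼)*15377² = -39881 + (¼)*236452129 = -39881 + 236452129/4 = 236292605/4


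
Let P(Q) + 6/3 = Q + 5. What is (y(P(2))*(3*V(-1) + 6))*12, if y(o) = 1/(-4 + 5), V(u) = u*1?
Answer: 36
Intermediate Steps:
P(Q) = 3 + Q (P(Q) = -2 + (Q + 5) = -2 + (5 + Q) = 3 + Q)
V(u) = u
y(o) = 1 (y(o) = 1/1 = 1)
(y(P(2))*(3*V(-1) + 6))*12 = (1*(3*(-1) + 6))*12 = (1*(-3 + 6))*12 = (1*3)*12 = 3*12 = 36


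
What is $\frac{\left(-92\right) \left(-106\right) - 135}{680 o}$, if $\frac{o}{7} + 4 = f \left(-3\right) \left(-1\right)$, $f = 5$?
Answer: $\frac{9617}{52360} \approx 0.18367$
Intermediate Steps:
$o = 77$ ($o = -28 + 7 \cdot 5 \left(-3\right) \left(-1\right) = -28 + 7 \left(\left(-15\right) \left(-1\right)\right) = -28 + 7 \cdot 15 = -28 + 105 = 77$)
$\frac{\left(-92\right) \left(-106\right) - 135}{680 o} = \frac{\left(-92\right) \left(-106\right) - 135}{680 \cdot 77} = \frac{9752 - 135}{52360} = 9617 \cdot \frac{1}{52360} = \frac{9617}{52360}$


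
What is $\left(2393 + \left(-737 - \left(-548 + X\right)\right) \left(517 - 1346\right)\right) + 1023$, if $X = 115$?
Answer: $255432$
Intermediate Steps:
$\left(2393 + \left(-737 - \left(-548 + X\right)\right) \left(517 - 1346\right)\right) + 1023 = \left(2393 + \left(-737 + \left(548 - 115\right)\right) \left(517 - 1346\right)\right) + 1023 = \left(2393 + \left(-737 + \left(548 - 115\right)\right) \left(-829\right)\right) + 1023 = \left(2393 + \left(-737 + 433\right) \left(-829\right)\right) + 1023 = \left(2393 - -252016\right) + 1023 = \left(2393 + 252016\right) + 1023 = 254409 + 1023 = 255432$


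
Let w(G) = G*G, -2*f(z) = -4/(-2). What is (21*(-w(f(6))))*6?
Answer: -126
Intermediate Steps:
f(z) = -1 (f(z) = -(-2)/(-2) = -(-2)*(-1)/2 = -½*2 = -1)
w(G) = G²
(21*(-w(f(6))))*6 = (21*(-1*(-1)²))*6 = (21*(-1*1))*6 = (21*(-1))*6 = -21*6 = -126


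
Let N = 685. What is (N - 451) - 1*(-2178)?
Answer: 2412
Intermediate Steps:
(N - 451) - 1*(-2178) = (685 - 451) - 1*(-2178) = 234 + 2178 = 2412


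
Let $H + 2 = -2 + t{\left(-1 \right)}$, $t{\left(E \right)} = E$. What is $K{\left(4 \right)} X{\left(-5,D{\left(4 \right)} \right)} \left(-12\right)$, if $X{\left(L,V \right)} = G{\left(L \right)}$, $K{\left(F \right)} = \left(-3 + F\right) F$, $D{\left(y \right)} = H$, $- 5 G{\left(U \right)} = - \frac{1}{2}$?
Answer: $- \frac{24}{5} \approx -4.8$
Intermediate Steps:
$H = -5$ ($H = -2 - 3 = -5$)
$G{\left(U \right)} = \frac{1}{10}$ ($G{\left(U \right)} = - \frac{\left(-1\right) \frac{1}{2}}{5} = \left(- \frac{1}{5}\right) \left(- \frac{1}{2}\right) = \frac{1}{10}$)
$D{\left(y \right)} = -5$
$K{\left(F \right)} = F \left(-3 + F\right)$
$X{\left(L,V \right)} = \frac{1}{10}$
$K{\left(4 \right)} X{\left(-5,D{\left(4 \right)} \right)} \left(-12\right) = 4 \left(-3 + 4\right) \frac{1}{10} \left(-12\right) = 4 \cdot 1 \cdot \frac{1}{10} \left(-12\right) = 4 \cdot \frac{1}{10} \left(-12\right) = \frac{2}{5} \left(-12\right) = - \frac{24}{5}$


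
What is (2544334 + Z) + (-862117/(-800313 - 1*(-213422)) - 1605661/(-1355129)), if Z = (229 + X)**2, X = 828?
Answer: 2912106722145543481/795313013939 ≈ 3.6616e+6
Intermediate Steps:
Z = 1117249 (Z = (229 + 828)**2 = 1057**2 = 1117249)
(2544334 + Z) + (-862117/(-800313 - 1*(-213422)) - 1605661/(-1355129)) = (2544334 + 1117249) + (-862117/(-800313 - 1*(-213422)) - 1605661/(-1355129)) = 3661583 + (-862117/(-800313 + 213422) - 1605661*(-1/1355129)) = 3661583 + (-862117/(-586891) + 1605661/1355129) = 3661583 + (-862117*(-1/586891) + 1605661/1355129) = 3661583 + (862117/586891 + 1605661/1355129) = 3661583 + 2110627738044/795313013939 = 2912106722145543481/795313013939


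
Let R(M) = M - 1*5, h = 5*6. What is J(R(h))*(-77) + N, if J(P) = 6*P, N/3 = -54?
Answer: -11712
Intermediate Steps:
N = -162 (N = 3*(-54) = -162)
h = 30
R(M) = -5 + M (R(M) = M - 5 = -5 + M)
J(R(h))*(-77) + N = (6*(-5 + 30))*(-77) - 162 = (6*25)*(-77) - 162 = 150*(-77) - 162 = -11550 - 162 = -11712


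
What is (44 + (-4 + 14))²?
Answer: 2916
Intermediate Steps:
(44 + (-4 + 14))² = (44 + 10)² = 54² = 2916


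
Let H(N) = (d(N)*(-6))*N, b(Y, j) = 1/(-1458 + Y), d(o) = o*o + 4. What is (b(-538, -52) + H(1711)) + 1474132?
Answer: -59984785045929/1996 ≈ -3.0052e+10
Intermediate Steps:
d(o) = 4 + o² (d(o) = o² + 4 = 4 + o²)
H(N) = N*(-24 - 6*N²) (H(N) = ((4 + N²)*(-6))*N = (-24 - 6*N²)*N = N*(-24 - 6*N²))
(b(-538, -52) + H(1711)) + 1474132 = (1/(-1458 - 538) - 6*1711*(4 + 1711²)) + 1474132 = (1/(-1996) - 6*1711*(4 + 2927521)) + 1474132 = (-1/1996 - 6*1711*2927525) + 1474132 = (-1/1996 - 30053971650) + 1474132 = -59987727413401/1996 + 1474132 = -59984785045929/1996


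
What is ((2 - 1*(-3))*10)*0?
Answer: 0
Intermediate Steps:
((2 - 1*(-3))*10)*0 = ((2 + 3)*10)*0 = (5*10)*0 = 50*0 = 0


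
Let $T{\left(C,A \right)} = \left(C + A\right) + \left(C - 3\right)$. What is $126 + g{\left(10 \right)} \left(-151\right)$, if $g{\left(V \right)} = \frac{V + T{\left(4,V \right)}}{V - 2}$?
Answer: $- \frac{2767}{8} \approx -345.88$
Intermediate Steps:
$T{\left(C,A \right)} = -3 + A + 2 C$ ($T{\left(C,A \right)} = \left(A + C\right) + \left(C - 3\right) = \left(A + C\right) + \left(-3 + C\right) = -3 + A + 2 C$)
$g{\left(V \right)} = \frac{5 + 2 V}{-2 + V}$ ($g{\left(V \right)} = \frac{V + \left(-3 + V + 2 \cdot 4\right)}{V - 2} = \frac{V + \left(-3 + V + 8\right)}{-2 + V} = \frac{V + \left(5 + V\right)}{-2 + V} = \frac{5 + 2 V}{-2 + V}$)
$126 + g{\left(10 \right)} \left(-151\right) = 126 + \frac{5 + 2 \cdot 10}{-2 + 10} \left(-151\right) = 126 + \frac{5 + 20}{8} \left(-151\right) = 126 + \frac{1}{8} \cdot 25 \left(-151\right) = 126 + \frac{25}{8} \left(-151\right) = 126 - \frac{3775}{8} = - \frac{2767}{8}$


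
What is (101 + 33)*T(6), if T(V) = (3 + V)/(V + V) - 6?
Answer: -1407/2 ≈ -703.50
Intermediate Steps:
T(V) = -6 + (3 + V)/(2*V) (T(V) = (3 + V)/((2*V)) - 6 = (3 + V)*(1/(2*V)) - 6 = (3 + V)/(2*V) - 6 = -6 + (3 + V)/(2*V))
(101 + 33)*T(6) = (101 + 33)*((½)*(3 - 11*6)/6) = 134*((½)*(⅙)*(3 - 66)) = 134*((½)*(⅙)*(-63)) = 134*(-21/4) = -1407/2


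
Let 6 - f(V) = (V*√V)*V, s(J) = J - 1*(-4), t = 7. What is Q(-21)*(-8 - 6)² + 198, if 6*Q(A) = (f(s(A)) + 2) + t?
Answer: 688 - 28322*I*√17/3 ≈ 688.0 - 38925.0*I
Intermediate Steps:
s(J) = 4 + J (s(J) = J + 4 = 4 + J)
f(V) = 6 - V^(5/2) (f(V) = 6 - V*√V*V = 6 - V^(3/2)*V = 6 - V^(5/2))
Q(A) = 5/2 - (4 + A)^(5/2)/6 (Q(A) = (((6 - (4 + A)^(5/2)) + 2) + 7)/6 = ((8 - (4 + A)^(5/2)) + 7)/6 = (15 - (4 + A)^(5/2))/6 = 5/2 - (4 + A)^(5/2)/6)
Q(-21)*(-8 - 6)² + 198 = (5/2 - (4 - 21)^(5/2)/6)*(-8 - 6)² + 198 = (5/2 - 289*I*√17/6)*(-14)² + 198 = (5/2 - 289*I*√17/6)*196 + 198 = (490 - 28322*I*√17/3) + 198 = 688 - 28322*I*√17/3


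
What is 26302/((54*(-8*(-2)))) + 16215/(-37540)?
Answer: 24334183/810864 ≈ 30.010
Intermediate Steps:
26302/((54*(-8*(-2)))) + 16215/(-37540) = 26302/((54*16)) + 16215*(-1/37540) = 26302/864 - 3243/7508 = 26302*(1/864) - 3243/7508 = 13151/432 - 3243/7508 = 24334183/810864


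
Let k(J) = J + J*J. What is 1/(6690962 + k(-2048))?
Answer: 1/10883218 ≈ 9.1885e-8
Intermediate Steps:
k(J) = J + J²
1/(6690962 + k(-2048)) = 1/(6690962 - 2048*(1 - 2048)) = 1/(6690962 - 2048*(-2047)) = 1/(6690962 + 4192256) = 1/10883218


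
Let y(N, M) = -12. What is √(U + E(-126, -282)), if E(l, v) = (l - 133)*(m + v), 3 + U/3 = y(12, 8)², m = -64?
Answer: √90037 ≈ 300.06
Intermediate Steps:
U = 423 (U = -9 + 3*(-12)² = -9 + 3*144 = -9 + 432 = 423)
E(l, v) = (-133 + l)*(-64 + v) (E(l, v) = (l - 133)*(-64 + v) = (-133 + l)*(-64 + v))
√(U + E(-126, -282)) = √(423 + (8512 - 133*(-282) - 64*(-126) - 126*(-282))) = √(423 + (8512 + 37506 + 8064 + 35532)) = √(423 + 89614) = √90037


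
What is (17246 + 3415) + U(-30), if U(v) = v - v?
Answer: 20661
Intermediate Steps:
U(v) = 0
(17246 + 3415) + U(-30) = (17246 + 3415) + 0 = 20661 + 0 = 20661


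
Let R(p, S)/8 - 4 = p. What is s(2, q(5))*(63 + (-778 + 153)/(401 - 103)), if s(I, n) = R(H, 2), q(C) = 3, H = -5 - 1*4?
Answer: -362980/149 ≈ -2436.1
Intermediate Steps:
H = -9 (H = -5 - 4 = -9)
R(p, S) = 32 + 8*p
s(I, n) = -40 (s(I, n) = 32 + 8*(-9) = 32 - 72 = -40)
s(2, q(5))*(63 + (-778 + 153)/(401 - 103)) = -40*(63 + (-778 + 153)/(401 - 103)) = -40*(63 - 625/298) = -40*18149/298 = -362980/149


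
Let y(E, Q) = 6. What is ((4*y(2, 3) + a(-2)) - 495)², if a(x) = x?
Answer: 223729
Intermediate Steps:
((4*y(2, 3) + a(-2)) - 495)² = ((4*6 - 2) - 495)² = ((24 - 2) - 495)² = (22 - 495)² = (-473)² = 223729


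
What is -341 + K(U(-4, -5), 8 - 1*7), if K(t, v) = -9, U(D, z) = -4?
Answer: -350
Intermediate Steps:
-341 + K(U(-4, -5), 8 - 1*7) = -341 - 9 = -350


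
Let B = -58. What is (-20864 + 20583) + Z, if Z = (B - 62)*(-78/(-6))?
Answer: -1841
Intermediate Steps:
Z = -1560 (Z = (-58 - 62)*(-78/(-6)) = -(-9360)*(-1)/6 = -120*13 = -1560)
(-20864 + 20583) + Z = (-20864 + 20583) - 1560 = -281 - 1560 = -1841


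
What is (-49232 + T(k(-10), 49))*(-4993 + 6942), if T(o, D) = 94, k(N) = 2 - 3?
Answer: -95769962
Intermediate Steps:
k(N) = -1
(-49232 + T(k(-10), 49))*(-4993 + 6942) = (-49232 + 94)*(-4993 + 6942) = -49138*1949 = -95769962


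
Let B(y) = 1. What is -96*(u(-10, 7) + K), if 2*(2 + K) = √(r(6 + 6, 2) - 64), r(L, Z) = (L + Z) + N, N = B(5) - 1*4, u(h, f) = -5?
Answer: 672 - 48*I*√53 ≈ 672.0 - 349.45*I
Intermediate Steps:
N = -3 (N = 1 - 1*4 = 1 - 4 = -3)
r(L, Z) = -3 + L + Z (r(L, Z) = (L + Z) - 3 = -3 + L + Z)
K = -2 + I*√53/2 (K = -2 + √((-3 + (6 + 6) + 2) - 64)/2 = -2 + √((-3 + 12 + 2) - 64)/2 = -2 + √(11 - 64)/2 = -2 + √(-53)/2 = -2 + (I*√53)/2 = -2 + I*√53/2 ≈ -2.0 + 3.6401*I)
-96*(u(-10, 7) + K) = -96*(-5 + (-2 + I*√53/2)) = -96*(-7 + I*√53/2) = 672 - 48*I*√53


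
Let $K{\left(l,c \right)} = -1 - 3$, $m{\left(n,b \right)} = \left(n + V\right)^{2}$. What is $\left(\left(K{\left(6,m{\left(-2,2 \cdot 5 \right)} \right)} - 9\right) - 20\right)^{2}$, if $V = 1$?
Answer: $1089$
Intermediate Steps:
$m{\left(n,b \right)} = \left(1 + n\right)^{2}$ ($m{\left(n,b \right)} = \left(n + 1\right)^{2} = \left(1 + n\right)^{2}$)
$K{\left(l,c \right)} = -4$ ($K{\left(l,c \right)} = -1 - 3 = -4$)
$\left(\left(K{\left(6,m{\left(-2,2 \cdot 5 \right)} \right)} - 9\right) - 20\right)^{2} = \left(\left(-4 - 9\right) - 20\right)^{2} = \left(-13 - 20\right)^{2} = \left(-33\right)^{2} = 1089$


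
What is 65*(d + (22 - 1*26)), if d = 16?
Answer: 780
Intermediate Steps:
65*(d + (22 - 1*26)) = 65*(16 + (22 - 1*26)) = 65*(16 + (22 - 26)) = 65*(16 - 4) = 65*12 = 780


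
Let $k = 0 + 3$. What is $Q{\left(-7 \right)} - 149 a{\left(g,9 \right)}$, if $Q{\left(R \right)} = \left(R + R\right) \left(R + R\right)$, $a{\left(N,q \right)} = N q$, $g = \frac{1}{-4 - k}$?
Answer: $\frac{2713}{7} \approx 387.57$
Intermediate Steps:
$k = 3$
$g = - \frac{1}{7}$ ($g = \frac{1}{-4 - 3} = \frac{1}{-7} = - \frac{1}{7} \approx -0.14286$)
$Q{\left(R \right)} = 4 R^{2}$ ($Q{\left(R \right)} = 2 R 2 R = 4 R^{2}$)
$Q{\left(-7 \right)} - 149 a{\left(g,9 \right)} = 4 \left(-7\right)^{2} - 149 \left(\left(- \frac{1}{7}\right) 9\right) = 4 \cdot 49 - - \frac{1341}{7} = 196 + \frac{1341}{7} = \frac{2713}{7}$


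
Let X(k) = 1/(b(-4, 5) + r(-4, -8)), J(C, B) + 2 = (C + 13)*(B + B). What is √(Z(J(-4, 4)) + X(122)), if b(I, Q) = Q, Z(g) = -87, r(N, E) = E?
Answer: I*√786/3 ≈ 9.3452*I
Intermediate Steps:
J(C, B) = -2 + 2*B*(13 + C) (J(C, B) = -2 + (C + 13)*(B + B) = -2 + (13 + C)*(2*B) = -2 + 2*B*(13 + C))
X(k) = -⅓ (X(k) = 1/(5 - 8) = 1/(-3) = -⅓)
√(Z(J(-4, 4)) + X(122)) = √(-87 - ⅓) = √(-262/3) = I*√786/3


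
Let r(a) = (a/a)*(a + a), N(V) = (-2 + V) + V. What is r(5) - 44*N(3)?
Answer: -166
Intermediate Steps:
N(V) = -2 + 2*V
r(a) = 2*a (r(a) = 1*(2*a) = 2*a)
r(5) - 44*N(3) = 2*5 - 44*(-2 + 2*3) = 10 - 44*(-2 + 6) = 10 - 44*4 = 10 - 176 = -166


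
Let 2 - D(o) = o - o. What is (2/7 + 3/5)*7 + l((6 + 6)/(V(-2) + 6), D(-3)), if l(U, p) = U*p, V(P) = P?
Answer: 61/5 ≈ 12.200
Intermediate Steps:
D(o) = 2 (D(o) = 2 - (o - o) = 2 - 1*0 = 2 + 0 = 2)
(2/7 + 3/5)*7 + l((6 + 6)/(V(-2) + 6), D(-3)) = (2/7 + 3/5)*7 + ((6 + 6)/(-2 + 6))*2 = (2*(⅐) + 3*(⅕))*7 + (12/4)*2 = (2/7 + ⅗)*7 + (12*(¼))*2 = (31/35)*7 + 3*2 = 31/5 + 6 = 61/5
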